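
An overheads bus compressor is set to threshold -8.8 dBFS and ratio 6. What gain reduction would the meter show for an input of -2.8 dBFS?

The signal is 6 dB above threshold.
After 6:1 compression the overshoot becomes 6/6 = 1 dB.
Gain reduction = 6 − 1 = 5 dB.

5 dB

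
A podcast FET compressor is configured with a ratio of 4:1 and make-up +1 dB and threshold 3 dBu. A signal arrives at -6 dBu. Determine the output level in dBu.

-6 dBu is 9 dB below the 3 dBu threshold, so no gain reduction is applied.
Make-up gain adds 1 dB: -6 + 1 = -5 dBu.

-5 dBu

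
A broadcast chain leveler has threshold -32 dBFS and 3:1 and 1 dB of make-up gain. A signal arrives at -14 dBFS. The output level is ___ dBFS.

Overshoot: -14 − (-32) = 18 dB.
3:1 compression reduces that to 18/3 = 6 dB over.
Output = -32 + 6 = -26 dBFS; make-up adds 1 dB, giving -25 dBFS.

-25 dBFS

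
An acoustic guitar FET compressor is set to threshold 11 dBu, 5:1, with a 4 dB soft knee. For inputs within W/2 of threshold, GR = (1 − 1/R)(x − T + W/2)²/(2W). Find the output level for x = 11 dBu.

10.6 dBu

x − T + W/2 = 11 − 11 + 2 = 2.
GR = (1 − 1/5) × 2² / 8 = 0.8 × 4 / 8 = 0.4 dB.
Output = 11 − 0.4 = 10.6 dBu.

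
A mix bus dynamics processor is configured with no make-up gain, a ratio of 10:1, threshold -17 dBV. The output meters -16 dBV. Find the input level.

Post-compression overshoot = -16 − (-17) = 1 dB.
Before 10:1 compression the overshoot was 1 × 10 = 10 dB, so input = -17 + 10 = -7 dBV.

-7 dBV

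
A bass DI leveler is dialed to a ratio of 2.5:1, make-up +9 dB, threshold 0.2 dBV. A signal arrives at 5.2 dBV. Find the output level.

11.2 dBV

5.2 dBV sits 5 dB over threshold.
At 2.5:1 the overshoot is divided by 2.5, leaving 2 dB above threshold.
That puts the output at 2.2 dBV; make-up adds 9 dB, giving 11.2 dBV.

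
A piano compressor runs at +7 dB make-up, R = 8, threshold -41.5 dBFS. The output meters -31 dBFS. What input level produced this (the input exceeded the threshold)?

Remove make-up: -31 − 7 = -38 dBFS.
Post-compression overshoot = -38 − (-41.5) = 3.5 dB.
Input overshoot = R × output overshoot = 28 dB → input = -41.5 + 28 = -13.5 dBFS.

-13.5 dBFS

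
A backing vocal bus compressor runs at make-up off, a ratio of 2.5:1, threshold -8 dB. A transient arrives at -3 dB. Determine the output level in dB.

The input is 5 dB above the -8 dB threshold.
The 5 dB excess becomes 2 dB after 2.5:1 reduction.
Output = -8 + 2 = -6 dB.

-6 dB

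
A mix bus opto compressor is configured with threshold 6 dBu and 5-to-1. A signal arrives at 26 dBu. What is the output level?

The input is 20 dB above the 6 dBu threshold.
5:1 compression reduces that to 20/5 = 4 dB over.
So the level is 6 + 4 = 10 dBu.

10 dBu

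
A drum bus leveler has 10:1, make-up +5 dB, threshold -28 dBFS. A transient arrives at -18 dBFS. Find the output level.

-22 dBFS

-18 dBFS sits 10 dB over threshold.
At 10:1 the overshoot is divided by 10, leaving 1 dB above threshold.
That puts the output at -27 dBFS; make-up adds 5 dB, giving -22 dBFS.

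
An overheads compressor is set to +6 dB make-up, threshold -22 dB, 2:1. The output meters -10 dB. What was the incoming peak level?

Before make-up, the level was -10 − 6 = -16 dB.
Post-compression overshoot = -16 − (-22) = 6 dB.
Before 2:1 compression the overshoot was 6 × 2 = 12 dB, so input = -22 + 12 = -10 dB.

-10 dB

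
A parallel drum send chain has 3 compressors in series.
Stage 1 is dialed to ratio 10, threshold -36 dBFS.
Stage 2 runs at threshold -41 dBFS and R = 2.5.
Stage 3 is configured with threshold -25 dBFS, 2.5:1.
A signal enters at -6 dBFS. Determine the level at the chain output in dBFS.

-37.8 dBFS

Stage 1: overshoot 30 dB → 30/10 = 3 dB → -33 dBFS.
Stage 2: overshoot 8 dB → 8/2.5 = 3.2 dB → -37.8 dBFS.
Stage 3: below threshold (-37.8 ≤ -25); passes unchanged; output -37.8 dBFS.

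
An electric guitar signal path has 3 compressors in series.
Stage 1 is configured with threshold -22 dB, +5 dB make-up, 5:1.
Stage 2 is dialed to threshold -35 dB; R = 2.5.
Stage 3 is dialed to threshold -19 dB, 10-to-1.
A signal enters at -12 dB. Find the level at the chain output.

Stage 1: overshoot 10 dB → 10/5 = 2 dB → -20 dB; +5 dB make-up → -15 dB.
Stage 2: 20 dB above -35 dB, reduced 2.5:1 to 8 dB above → -27 dB.
Stage 3: -27 dB ≤ -19 dB, so stage 3 doesn't engage; output -27 dB.

-27 dB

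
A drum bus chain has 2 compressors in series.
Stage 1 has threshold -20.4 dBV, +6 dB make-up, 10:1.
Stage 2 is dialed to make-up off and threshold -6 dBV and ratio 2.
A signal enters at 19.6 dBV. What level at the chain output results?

-10.4 dBV

Stage 1: overshoot 40 dB → 40/10 = 4 dB → -16.4 dBV; +6 dB make-up → -10.4 dBV.
Stage 2: below threshold (-10.4 ≤ -6); passes unchanged; output -10.4 dBV.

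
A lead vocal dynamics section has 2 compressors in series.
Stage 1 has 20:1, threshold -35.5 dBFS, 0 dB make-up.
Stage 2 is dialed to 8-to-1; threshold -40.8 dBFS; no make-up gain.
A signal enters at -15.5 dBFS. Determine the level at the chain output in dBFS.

-40.0125 dBFS

Stage 1: overshoot 20 dB → 20/20 = 1 dB → -34.5 dBFS.
Stage 2: -34.5 dBFS is 6.3 dB over -40.8 dBFS; at 8:1 that becomes 0.7875 dB over, giving -40.0125 dBFS.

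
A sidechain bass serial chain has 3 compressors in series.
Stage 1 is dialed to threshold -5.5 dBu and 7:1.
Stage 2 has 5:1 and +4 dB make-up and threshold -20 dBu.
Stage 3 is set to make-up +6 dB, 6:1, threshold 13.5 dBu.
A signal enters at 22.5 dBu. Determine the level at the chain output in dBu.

-6.3 dBu

Stage 1: 22.5 dBu is 28 dB over -5.5 dBu; at 7:1 that becomes 4 dB over, giving -1.5 dBu.
Stage 2: -1.5 dBu is 18.5 dB over -20 dBu; at 5:1 that becomes 3.7 dB over, giving -16.3 dBu; +4 dB make-up → -12.3 dBu.
Stage 3: -12.3 dBu ≤ 13.5 dBu, so stage 3 doesn't engage; make-up brings it to -6.3 dBu.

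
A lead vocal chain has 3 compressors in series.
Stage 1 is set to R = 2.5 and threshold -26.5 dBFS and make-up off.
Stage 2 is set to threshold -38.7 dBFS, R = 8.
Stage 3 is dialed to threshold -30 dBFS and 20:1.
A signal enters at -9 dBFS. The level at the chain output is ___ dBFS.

-36.3 dBFS

Stage 1: overshoot 17.5 dB → 17.5/2.5 = 7 dB → -19.5 dBFS.
Stage 2: 19.2 dB above -38.7 dBFS, reduced 8:1 to 2.4 dB above → -36.3 dBFS.
Stage 3: -36.3 dBFS ≤ -30 dBFS, so stage 3 doesn't engage; output -36.3 dBFS.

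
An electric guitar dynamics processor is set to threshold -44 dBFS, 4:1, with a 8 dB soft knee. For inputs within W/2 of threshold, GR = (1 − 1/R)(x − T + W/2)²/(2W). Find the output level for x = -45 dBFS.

-45.421875 dBFS

x − T + W/2 = -45 − (-44) + 4 = 3.
GR = (1 − 1/4) × 3² / 16 = 0.75 × 9 / 16 = 0.421875 dB.
Output = -45 − 0.421875 = -45.421875 dBFS.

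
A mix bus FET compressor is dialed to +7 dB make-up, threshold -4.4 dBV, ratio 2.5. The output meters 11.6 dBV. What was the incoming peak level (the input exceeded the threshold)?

18.1 dBV

Stripping the +7 dB make-up gives 4.6 dBV at the gain stage.
Post-compression overshoot = 4.6 − (-4.4) = 9 dB.
Undo the ratio: input overshoot = 9 × 2.5 = 22.5 dB, giving input = 18.1 dBV.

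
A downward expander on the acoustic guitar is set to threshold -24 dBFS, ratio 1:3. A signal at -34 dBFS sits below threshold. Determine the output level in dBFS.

-54 dBFS

Below threshold, a 1:3 expander applies gain = (3−1)×(T − x) of attenuation.
(3−1) × 10 = 20 dB, so output = -34 − 20 = -54 dBFS.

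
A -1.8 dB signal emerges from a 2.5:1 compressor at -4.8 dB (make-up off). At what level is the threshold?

-6.8 dB

Gain reduction = -1.8 − (-4.8) = 3 dB; output overshoot = GR / (R − 1) = 3 / 1.5 = 2 dB.
Threshold = output − output overshoot = -4.8 − 2 = -6.8 dB.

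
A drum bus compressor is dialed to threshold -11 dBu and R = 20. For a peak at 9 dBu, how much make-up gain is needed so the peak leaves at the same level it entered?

Overshoot 20 dB → 20/20 = 1 dB after compression, so the compressed level is -11 + 1 = -10 dBu.
Make-up = target − compressed = 9 − (-10) = 19 dB.

19 dB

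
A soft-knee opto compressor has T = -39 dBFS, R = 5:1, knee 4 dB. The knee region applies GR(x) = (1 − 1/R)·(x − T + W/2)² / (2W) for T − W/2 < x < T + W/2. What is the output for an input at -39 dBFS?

x − T + W/2 = -39 − (-39) + 2 = 2.
GR = (1 − 1/5) × 2² / 8 = 0.8 × 4 / 8 = 0.4 dB.
Output = -39 − 0.4 = -39.4 dBFS.

-39.4 dBFS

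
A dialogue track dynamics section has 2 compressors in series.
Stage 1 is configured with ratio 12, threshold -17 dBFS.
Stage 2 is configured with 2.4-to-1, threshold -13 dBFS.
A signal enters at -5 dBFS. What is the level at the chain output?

Stage 1: 12 dB above -17 dBFS, reduced 12:1 to 1 dB above → -16 dBFS.
Stage 2: -16 dBFS is at or below the -13 dBFS threshold — no compression; output -16 dBFS.

-16 dBFS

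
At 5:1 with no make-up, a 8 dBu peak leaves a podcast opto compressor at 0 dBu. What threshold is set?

-2 dBu

Gain reduction = 8 − 0 = 8 dB; output overshoot = GR / (R − 1) = 8 / 4 = 2 dB.
Threshold = output − output overshoot = 0 − 2 = -2 dBu.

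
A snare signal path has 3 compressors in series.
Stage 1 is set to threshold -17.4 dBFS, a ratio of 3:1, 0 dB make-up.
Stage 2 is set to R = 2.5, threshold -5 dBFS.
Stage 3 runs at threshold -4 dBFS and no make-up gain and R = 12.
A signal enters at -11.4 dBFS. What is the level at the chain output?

-15.4 dBFS

Stage 1: -11.4 dBFS is 6 dB over -17.4 dBFS; at 3:1 that becomes 2 dB over, giving -15.4 dBFS.
Stage 2: -15.4 dBFS ≤ -5 dBFS, so stage 2 doesn't engage; output -15.4 dBFS.
Stage 3: below threshold (-15.4 ≤ -4); passes unchanged; output -15.4 dBFS.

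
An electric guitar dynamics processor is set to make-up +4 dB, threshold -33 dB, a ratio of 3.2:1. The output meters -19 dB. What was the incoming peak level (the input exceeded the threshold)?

-1 dB

Stripping the +4 dB make-up gives -23 dB at the gain stage.
That's 10 dB above the -33 dB threshold.
Input overshoot = R × output overshoot = 32 dB → input = -33 + 32 = -1 dB.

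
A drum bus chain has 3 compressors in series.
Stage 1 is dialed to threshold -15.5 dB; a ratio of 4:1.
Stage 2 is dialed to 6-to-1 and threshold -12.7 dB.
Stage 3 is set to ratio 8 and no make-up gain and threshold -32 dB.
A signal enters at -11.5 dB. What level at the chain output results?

Stage 1: overshoot 4 dB → 4/4 = 1 dB → -14.5 dB.
Stage 2: -14.5 dB ≤ -12.7 dB, so stage 2 doesn't engage; output -14.5 dB.
Stage 3: 17.5 dB above -32 dB, reduced 8:1 to 2.1875 dB above → -29.8125 dB.

-29.8125 dB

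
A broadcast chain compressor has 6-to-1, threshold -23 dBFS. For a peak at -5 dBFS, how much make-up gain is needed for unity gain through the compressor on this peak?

The peak compresses to -23 + 18/6 = -20 dBFS.
To reach -5 dBFS requires -5 − (-20) = 15 dB of make-up.

15 dB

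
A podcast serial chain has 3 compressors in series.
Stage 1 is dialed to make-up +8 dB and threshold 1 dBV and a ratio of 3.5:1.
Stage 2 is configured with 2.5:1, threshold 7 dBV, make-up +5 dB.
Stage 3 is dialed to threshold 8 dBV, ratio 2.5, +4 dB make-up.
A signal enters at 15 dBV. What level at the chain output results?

14.56 dBV

Stage 1: 15 dBV is 14 dB over 1 dBV; at 3.5:1 that becomes 4 dB over, giving 5 dBV; +8 dB make-up → 13 dBV.
Stage 2: 6 dB above 7 dBV, reduced 2.5:1 to 2.4 dB above → 9.4 dBV; +5 dB make-up → 14.4 dBV.
Stage 3: 6.4 dB above 8 dBV, reduced 2.5:1 to 2.56 dB above → 10.56 dBV; +4 dB make-up → 14.56 dBV.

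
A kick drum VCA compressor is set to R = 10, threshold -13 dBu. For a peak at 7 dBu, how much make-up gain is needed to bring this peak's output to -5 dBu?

6 dB

The peak compresses to -13 + 20/10 = -11 dBu.
To reach -5 dBu requires -5 − (-11) = 6 dB of make-up.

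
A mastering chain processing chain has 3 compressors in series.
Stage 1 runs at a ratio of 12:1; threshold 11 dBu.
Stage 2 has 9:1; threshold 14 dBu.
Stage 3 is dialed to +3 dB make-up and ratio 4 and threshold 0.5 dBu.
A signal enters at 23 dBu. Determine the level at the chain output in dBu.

6.375 dBu

Stage 1: 23 dBu is 12 dB over 11 dBu; at 12:1 that becomes 1 dB over, giving 12 dBu.
Stage 2: 12 dBu ≤ 14 dBu, so stage 2 doesn't engage; output 12 dBu.
Stage 3: 11.5 dB above 0.5 dBu, reduced 4:1 to 2.875 dB above → 3.375 dBu; +3 dB make-up → 6.375 dBu.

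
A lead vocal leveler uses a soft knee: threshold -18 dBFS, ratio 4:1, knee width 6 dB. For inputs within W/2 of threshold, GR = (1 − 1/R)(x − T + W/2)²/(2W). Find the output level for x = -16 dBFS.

x − T + W/2 = -16 − (-18) + 3 = 5.
GR = (1 − 1/4) × 5² / 12 = 0.75 × 25 / 12 = 1.5625 dB.
Output = -16 − 1.5625 = -17.5625 dBFS.

-17.5625 dBFS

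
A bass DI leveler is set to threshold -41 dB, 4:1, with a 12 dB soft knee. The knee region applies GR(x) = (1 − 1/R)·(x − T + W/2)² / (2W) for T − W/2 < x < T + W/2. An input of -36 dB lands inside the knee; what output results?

x − T + W/2 = -36 − (-41) + 6 = 11.
GR = (1 − 1/4) × 11² / 24 = 0.75 × 121 / 24 = 3.78125 dB.
Output = -36 − 3.78125 = -39.78125 dB.

-39.78125 dB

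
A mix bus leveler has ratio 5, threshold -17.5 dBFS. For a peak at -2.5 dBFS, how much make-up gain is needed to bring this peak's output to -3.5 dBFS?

The peak compresses to -17.5 + 15/5 = -14.5 dBFS.
To reach -3.5 dBFS requires -3.5 − (-14.5) = 11 dB of make-up.

11 dB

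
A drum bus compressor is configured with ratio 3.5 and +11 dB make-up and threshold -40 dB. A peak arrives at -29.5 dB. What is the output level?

-26 dB

Overshoot: -29.5 − (-40) = 10.5 dB.
The 10.5 dB excess becomes 3 dB after 3.5:1 reduction.
Output = -40 + 3 = -37 dB; make-up adds 11 dB, giving -26 dB.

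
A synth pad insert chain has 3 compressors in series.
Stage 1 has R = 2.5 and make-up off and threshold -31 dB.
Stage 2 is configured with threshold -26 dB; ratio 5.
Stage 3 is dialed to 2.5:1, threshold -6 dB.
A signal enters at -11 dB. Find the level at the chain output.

-25.4 dB

Stage 1: -11 dB is 20 dB over -31 dB; at 2.5:1 that becomes 8 dB over, giving -23 dB.
Stage 2: 3 dB above -26 dB, reduced 5:1 to 0.6 dB above → -25.4 dB.
Stage 3: -25.4 dB is at or below the -6 dB threshold — no compression; output -25.4 dB.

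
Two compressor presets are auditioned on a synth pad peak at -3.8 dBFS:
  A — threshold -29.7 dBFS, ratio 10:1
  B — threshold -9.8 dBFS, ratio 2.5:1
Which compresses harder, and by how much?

A, by 19.71 dB

A: GR = 25.9 − 25.9/10 = 23.31 dB.
B: GR = 6 − 6/2.5 = 3.6 dB.
A applies 19.71 dB more gain reduction.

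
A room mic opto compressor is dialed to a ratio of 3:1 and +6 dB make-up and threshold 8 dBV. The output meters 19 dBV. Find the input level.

Before make-up, the level was 19 − 6 = 13 dBV.
That's 5 dB above the 8 dBV threshold.
Input overshoot = R × output overshoot = 15 dB → input = 8 + 15 = 23 dBV.

23 dBV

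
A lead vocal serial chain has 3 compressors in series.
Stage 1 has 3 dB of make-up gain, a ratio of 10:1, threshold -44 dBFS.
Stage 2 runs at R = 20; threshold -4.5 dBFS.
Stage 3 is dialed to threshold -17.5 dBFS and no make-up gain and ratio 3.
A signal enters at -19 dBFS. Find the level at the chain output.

-38.5 dBFS

Stage 1: -19 dBFS is 25 dB over -44 dBFS; at 10:1 that becomes 2.5 dB over, giving -41.5 dBFS; +3 dB make-up → -38.5 dBFS.
Stage 2: -38.5 dBFS ≤ -4.5 dBFS, so stage 2 doesn't engage; output -38.5 dBFS.
Stage 3: -38.5 dBFS is at or below the -17.5 dBFS threshold — no compression; output -38.5 dBFS.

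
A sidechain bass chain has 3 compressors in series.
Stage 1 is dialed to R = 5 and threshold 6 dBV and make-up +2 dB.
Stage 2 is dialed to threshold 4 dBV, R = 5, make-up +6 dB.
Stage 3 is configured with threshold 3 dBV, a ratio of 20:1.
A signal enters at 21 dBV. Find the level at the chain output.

Stage 1: 15 dB above 6 dBV, reduced 5:1 to 3 dB above → 9 dBV; +2 dB make-up → 11 dBV.
Stage 2: 7 dB above 4 dBV, reduced 5:1 to 1.4 dB above → 5.4 dBV; +6 dB make-up → 11.4 dBV.
Stage 3: 8.4 dB above 3 dBV, reduced 20:1 to 0.42 dB above → 3.42 dBV.

3.42 dBV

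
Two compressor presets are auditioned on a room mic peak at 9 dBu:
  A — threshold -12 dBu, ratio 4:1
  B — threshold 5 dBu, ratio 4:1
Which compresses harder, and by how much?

A, by 12.75 dB

A: GR = 21 − 21/4 = 15.75 dB.
B: GR = 4 − 4/4 = 3 dB.
Difference: 12.75 dB in favour of A.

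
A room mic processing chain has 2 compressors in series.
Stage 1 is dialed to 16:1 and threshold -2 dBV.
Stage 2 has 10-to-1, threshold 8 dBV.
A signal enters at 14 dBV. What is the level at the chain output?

Stage 1: 16 dB above -2 dBV, reduced 16:1 to 1 dB above → -1 dBV.
Stage 2: below threshold (-1 ≤ 8); passes unchanged; output -1 dBV.

-1 dBV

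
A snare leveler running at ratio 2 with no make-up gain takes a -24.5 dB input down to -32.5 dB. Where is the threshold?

-40.5 dB

Let T be the threshold. Output overshoot = (input overshoot)/R, so -32.5 − T = (-24.5 − T)/2.
2·(-32.5 − T) = -24.5 − T → 1·T = -65 − (-24.5) = -40.5.
T = -40.5/1 = -40.5 dB.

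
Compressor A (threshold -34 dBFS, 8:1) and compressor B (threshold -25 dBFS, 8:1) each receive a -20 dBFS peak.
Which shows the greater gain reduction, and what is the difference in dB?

A: 14 dB over, compressed to 1.75 dB over, so 12.25 dB of GR.
B: 5 dB over, compressed to 0.625 dB over, so 4.375 dB of GR.
A reduces 7.875 dB more.

A, by 7.875 dB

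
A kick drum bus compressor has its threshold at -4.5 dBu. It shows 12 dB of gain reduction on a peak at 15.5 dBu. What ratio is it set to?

Input overshoot = 15.5 − (-4.5) = 20 dB.
Output overshoot = 20 − 12 = 8 dB.
Ratio = input overshoot / output overshoot = 20 / 8 = 2.5.

2.5:1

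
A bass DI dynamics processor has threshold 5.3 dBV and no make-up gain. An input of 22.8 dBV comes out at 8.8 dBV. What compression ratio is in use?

5:1

Input overshoot = 22.8 − 5.3 = 17.5 dB; output overshoot = 8.8 − 5.3 = 3.5 dB.
Ratio = 17.5 / 3.5 = 5.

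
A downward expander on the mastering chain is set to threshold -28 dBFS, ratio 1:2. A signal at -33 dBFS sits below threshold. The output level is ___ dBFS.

-38 dBFS

Below threshold, a 1:2 expander applies gain = (2−1)×(T − x) of attenuation.
(2−1) × 5 = 5 dB, so output = -33 − 5 = -38 dBFS.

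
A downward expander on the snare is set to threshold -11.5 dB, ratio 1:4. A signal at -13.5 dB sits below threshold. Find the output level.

The input is 2 dB below the -11.5 dB threshold.
A 1:4 expander multiplies undershoot by 4: 2 × 4 = 8 dB below threshold.
Output = -11.5 − 8 = -19.5 dB.

-19.5 dB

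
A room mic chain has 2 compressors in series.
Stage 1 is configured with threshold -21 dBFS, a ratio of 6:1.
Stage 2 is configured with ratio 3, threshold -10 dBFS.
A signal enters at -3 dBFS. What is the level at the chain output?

Stage 1: overshoot 18 dB → 18/6 = 3 dB → -18 dBFS.
Stage 2: below threshold (-18 ≤ -10); passes unchanged; output -18 dBFS.

-18 dBFS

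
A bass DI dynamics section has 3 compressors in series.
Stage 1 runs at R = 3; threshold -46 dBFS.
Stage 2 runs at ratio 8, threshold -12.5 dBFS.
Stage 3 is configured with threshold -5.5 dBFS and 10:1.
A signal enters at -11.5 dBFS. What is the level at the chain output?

Stage 1: -11.5 dBFS is 34.5 dB over -46 dBFS; at 3:1 that becomes 11.5 dB over, giving -34.5 dBFS.
Stage 2: below threshold (-34.5 ≤ -12.5); passes unchanged; output -34.5 dBFS.
Stage 3: -34.5 dBFS is at or below the -5.5 dBFS threshold — no compression; output -34.5 dBFS.

-34.5 dBFS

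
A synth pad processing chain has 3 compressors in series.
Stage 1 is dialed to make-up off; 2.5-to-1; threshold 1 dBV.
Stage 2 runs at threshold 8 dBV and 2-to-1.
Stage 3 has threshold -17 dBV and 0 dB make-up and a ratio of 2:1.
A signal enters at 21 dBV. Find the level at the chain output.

Stage 1: 20 dB above 1 dBV, reduced 2.5:1 to 8 dB above → 9 dBV.
Stage 2: 9 dBV is 1 dB over 8 dBV; at 2:1 that becomes 0.5 dB over, giving 8.5 dBV.
Stage 3: 25.5 dB above -17 dBV, reduced 2:1 to 12.75 dB above → -4.25 dBV.

-4.25 dBV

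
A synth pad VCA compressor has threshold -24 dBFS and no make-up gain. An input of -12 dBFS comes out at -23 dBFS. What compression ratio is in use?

Input overshoot = -12 − (-24) = 12 dB; output overshoot = -23 − (-24) = 1 dB.
Ratio = 12 / 1 = 12.

12:1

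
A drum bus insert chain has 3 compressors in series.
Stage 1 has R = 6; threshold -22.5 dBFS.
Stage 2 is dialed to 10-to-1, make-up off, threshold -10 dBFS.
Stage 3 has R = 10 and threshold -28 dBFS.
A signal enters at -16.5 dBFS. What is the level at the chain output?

Stage 1: 6 dB above -22.5 dBFS, reduced 6:1 to 1 dB above → -21.5 dBFS.
Stage 2: below threshold (-21.5 ≤ -10); passes unchanged; output -21.5 dBFS.
Stage 3: -21.5 dBFS is 6.5 dB over -28 dBFS; at 10:1 that becomes 0.65 dB over, giving -27.35 dBFS.

-27.35 dBFS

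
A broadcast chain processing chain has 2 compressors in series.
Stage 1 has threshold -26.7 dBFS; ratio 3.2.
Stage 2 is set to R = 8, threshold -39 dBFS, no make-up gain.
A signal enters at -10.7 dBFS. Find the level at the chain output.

Stage 1: overshoot 16 dB → 16/3.2 = 5 dB → -21.7 dBFS.
Stage 2: 17.3 dB above -39 dBFS, reduced 8:1 to 2.1625 dB above → -36.8375 dBFS.

-36.8375 dBFS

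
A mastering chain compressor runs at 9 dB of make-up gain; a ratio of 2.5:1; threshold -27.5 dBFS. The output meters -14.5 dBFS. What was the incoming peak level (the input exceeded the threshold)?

Stripping the +9 dB make-up gives -23.5 dBFS at the gain stage.
That's 4 dB above the -27.5 dBFS threshold.
Input overshoot = R × output overshoot = 10 dB → input = -27.5 + 10 = -17.5 dBFS.

-17.5 dBFS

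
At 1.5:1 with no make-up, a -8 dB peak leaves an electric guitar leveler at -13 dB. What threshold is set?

Gain reduction = -8 − (-13) = 5 dB; output overshoot = GR / (R − 1) = 5 / 0.5 = 10 dB.
Threshold = output − output overshoot = -13 − 10 = -23 dB.

-23 dB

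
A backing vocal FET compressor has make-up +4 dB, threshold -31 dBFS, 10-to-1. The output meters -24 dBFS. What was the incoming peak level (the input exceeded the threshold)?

Before make-up, the level was -24 − 4 = -28 dBFS.
The compressed level sits -28 − (-31) = 3 dB over threshold.
Undo the ratio: input overshoot = 3 × 10 = 30 dB, giving input = -1 dBFS.

-1 dBFS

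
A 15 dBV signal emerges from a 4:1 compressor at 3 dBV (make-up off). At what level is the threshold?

-1 dBV

Gain reduction = 15 − 3 = 12 dB; output overshoot = GR / (R − 1) = 12 / 3 = 4 dB.
Threshold = output − output overshoot = 3 − 4 = -1 dBV.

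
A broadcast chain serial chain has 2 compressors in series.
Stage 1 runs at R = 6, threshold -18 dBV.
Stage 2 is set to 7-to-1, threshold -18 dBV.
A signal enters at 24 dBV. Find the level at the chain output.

-17 dBV

Stage 1: 42 dB above -18 dBV, reduced 6:1 to 7 dB above → -11 dBV.
Stage 2: overshoot 7 dB → 7/7 = 1 dB → -17 dBV.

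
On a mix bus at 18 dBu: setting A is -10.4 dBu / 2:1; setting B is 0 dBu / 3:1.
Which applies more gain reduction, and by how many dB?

A: GR = 28.4 − 28.4/2 = 14.2 dB.
B: GR = 18 − 18/3 = 12 dB.
A applies 2.2 dB more gain reduction.

A, by 2.2 dB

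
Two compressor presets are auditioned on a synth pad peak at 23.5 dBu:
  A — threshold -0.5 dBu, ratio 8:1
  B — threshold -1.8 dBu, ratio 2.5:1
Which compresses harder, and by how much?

A: 24 dB over, compressed to 3 dB over, so 21 dB of GR.
B: 25.3 dB over, compressed to 10.12 dB over, so 15.18 dB of GR.
Difference: 5.82 dB in favour of A.

A, by 5.82 dB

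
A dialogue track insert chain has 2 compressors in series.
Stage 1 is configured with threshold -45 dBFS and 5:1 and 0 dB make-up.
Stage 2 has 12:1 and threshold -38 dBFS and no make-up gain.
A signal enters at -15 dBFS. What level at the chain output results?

Stage 1: 30 dB above -45 dBFS, reduced 5:1 to 6 dB above → -39 dBFS.
Stage 2: -39 dBFS ≤ -38 dBFS, so stage 2 doesn't engage; output -39 dBFS.

-39 dBFS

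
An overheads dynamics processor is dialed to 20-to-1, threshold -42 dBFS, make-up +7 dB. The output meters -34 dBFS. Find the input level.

Remove make-up: -34 − 7 = -41 dBFS.
That's 1 dB above the -42 dBFS threshold.
Before 20:1 compression the overshoot was 1 × 20 = 20 dB, so input = -42 + 20 = -22 dBFS.

-22 dBFS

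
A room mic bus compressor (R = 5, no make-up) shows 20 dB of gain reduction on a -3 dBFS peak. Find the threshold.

Gain reduction = -3 − (-23) = 20 dB; output overshoot = GR / (R − 1) = 20 / 4 = 5 dB.
Threshold = output − output overshoot = -23 − 5 = -28 dBFS.

-28 dBFS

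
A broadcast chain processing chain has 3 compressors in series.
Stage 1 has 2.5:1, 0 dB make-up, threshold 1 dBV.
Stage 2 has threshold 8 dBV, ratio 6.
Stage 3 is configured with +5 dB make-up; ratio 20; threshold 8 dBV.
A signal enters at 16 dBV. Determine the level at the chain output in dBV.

12 dBV

Stage 1: overshoot 15 dB → 15/2.5 = 6 dB → 7 dBV.
Stage 2: 7 dBV is at or below the 8 dBV threshold — no compression; output 7 dBV.
Stage 3: 7 dBV ≤ 8 dBV, so stage 3 doesn't engage; make-up brings it to 12 dBV.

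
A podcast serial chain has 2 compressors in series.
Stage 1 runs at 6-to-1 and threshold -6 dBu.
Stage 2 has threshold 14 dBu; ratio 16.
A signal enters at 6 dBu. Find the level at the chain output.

-4 dBu

Stage 1: overshoot 12 dB → 12/6 = 2 dB → -4 dBu.
Stage 2: below threshold (-4 ≤ 14); passes unchanged; output -4 dBu.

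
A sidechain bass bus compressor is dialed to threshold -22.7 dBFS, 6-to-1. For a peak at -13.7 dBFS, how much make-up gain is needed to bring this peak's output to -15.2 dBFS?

6 dB

Overshoot 9 dB → 9/6 = 1.5 dB after compression, so the compressed level is -22.7 + 1.5 = -21.2 dBFS.
Make-up = target − compressed = -15.2 − (-21.2) = 6 dB.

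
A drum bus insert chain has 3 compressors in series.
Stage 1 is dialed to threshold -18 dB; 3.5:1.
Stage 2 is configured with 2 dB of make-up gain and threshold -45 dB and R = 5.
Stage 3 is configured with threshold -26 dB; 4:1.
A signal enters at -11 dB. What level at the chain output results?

Stage 1: 7 dB above -18 dB, reduced 3.5:1 to 2 dB above → -16 dB.
Stage 2: overshoot 29 dB → 29/5 = 5.8 dB → -39.2 dB; +2 dB make-up → -37.2 dB.
Stage 3: -37.2 dB ≤ -26 dB, so stage 3 doesn't engage; output -37.2 dB.

-37.2 dB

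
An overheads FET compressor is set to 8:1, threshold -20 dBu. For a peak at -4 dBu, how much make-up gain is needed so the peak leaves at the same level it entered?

Without make-up, output = threshold + overshoot/8 = -20 + 2 = -18 dBu.
Gap to target: 14 dB.

14 dB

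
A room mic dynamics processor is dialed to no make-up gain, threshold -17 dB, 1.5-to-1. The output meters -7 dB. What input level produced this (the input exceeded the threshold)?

-2 dB

The compressed level sits -7 − (-17) = 10 dB over threshold.
Before 1.5:1 compression the overshoot was 10 × 1.5 = 15 dB, so input = -17 + 15 = -2 dB.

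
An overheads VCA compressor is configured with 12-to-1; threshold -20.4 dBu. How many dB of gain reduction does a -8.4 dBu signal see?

-8.4 dBu exceeds the threshold by 12 dB.
A 12:1 ratio leaves 1 dB of that excess.
Gain reduction = 12 − 1 = 11 dB.

11 dB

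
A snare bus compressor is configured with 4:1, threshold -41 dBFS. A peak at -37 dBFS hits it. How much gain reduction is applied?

3 dB

The signal is 4 dB above threshold.
After 4:1 compression the overshoot becomes 4/4 = 1 dB.
So the signal is attenuated by 4 − 1 = 3 dB.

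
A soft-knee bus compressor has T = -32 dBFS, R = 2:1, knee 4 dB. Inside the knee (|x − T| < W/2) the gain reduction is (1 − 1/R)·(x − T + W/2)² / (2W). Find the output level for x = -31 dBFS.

x − T + W/2 = -31 − (-32) + 2 = 3.
GR = (1 − 1/2) × 3² / 8 = 0.5 × 9 / 8 = 0.5625 dB.
Output = -31 − 0.5625 = -31.5625 dBFS.

-31.5625 dBFS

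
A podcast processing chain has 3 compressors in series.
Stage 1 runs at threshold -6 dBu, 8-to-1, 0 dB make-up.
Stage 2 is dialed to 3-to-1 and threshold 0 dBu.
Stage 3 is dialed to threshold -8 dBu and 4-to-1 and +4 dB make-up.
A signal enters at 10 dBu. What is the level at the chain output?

Stage 1: overshoot 16 dB → 16/8 = 2 dB → -4 dBu.
Stage 2: -4 dBu ≤ 0 dBu, so stage 2 doesn't engage; output -4 dBu.
Stage 3: -4 dBu is 4 dB over -8 dBu; at 4:1 that becomes 1 dB over, giving -7 dBu; +4 dB make-up → -3 dBu.

-3 dBu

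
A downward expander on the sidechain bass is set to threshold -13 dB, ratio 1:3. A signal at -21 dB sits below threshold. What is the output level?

Below threshold, a 1:3 expander applies gain = (3−1)×(T − x) of attenuation.
(3−1) × 8 = 16 dB, so output = -21 − 16 = -37 dB.

-37 dB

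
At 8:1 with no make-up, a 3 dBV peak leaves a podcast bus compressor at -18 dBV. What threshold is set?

Gain reduction = 3 − (-18) = 21 dB; output overshoot = GR / (R − 1) = 21 / 7 = 3 dB.
Threshold = output − output overshoot = -18 − 3 = -21 dBV.

-21 dBV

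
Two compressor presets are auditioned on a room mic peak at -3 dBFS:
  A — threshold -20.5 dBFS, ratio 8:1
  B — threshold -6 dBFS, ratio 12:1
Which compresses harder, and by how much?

A, by 12.5625 dB

A: GR = 17.5 − 17.5/8 = 15.3125 dB.
B: GR = 3 − 3/12 = 2.75 dB.
A applies 12.5625 dB more gain reduction.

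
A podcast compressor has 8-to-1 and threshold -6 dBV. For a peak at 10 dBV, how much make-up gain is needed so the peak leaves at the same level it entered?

Overshoot 16 dB → 16/8 = 2 dB after compression, so the compressed level is -6 + 2 = -4 dBV.
Make-up = target − compressed = 10 − (-4) = 14 dB.

14 dB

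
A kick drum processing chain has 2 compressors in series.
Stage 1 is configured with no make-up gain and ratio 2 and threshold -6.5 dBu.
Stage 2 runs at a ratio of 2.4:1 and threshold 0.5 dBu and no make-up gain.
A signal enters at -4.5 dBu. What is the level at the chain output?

Stage 1: 2 dB above -6.5 dBu, reduced 2:1 to 1 dB above → -5.5 dBu.
Stage 2: -5.5 dBu ≤ 0.5 dBu, so stage 2 doesn't engage; output -5.5 dBu.

-5.5 dBu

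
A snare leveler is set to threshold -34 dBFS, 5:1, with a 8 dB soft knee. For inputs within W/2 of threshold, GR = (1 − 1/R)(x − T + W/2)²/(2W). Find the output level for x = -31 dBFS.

-33.45 dBFS

x − T + W/2 = -31 − (-34) + 4 = 7.
GR = (1 − 1/5) × 7² / 16 = 0.8 × 49 / 16 = 2.45 dB.
Output = -31 − 2.45 = -33.45 dBFS.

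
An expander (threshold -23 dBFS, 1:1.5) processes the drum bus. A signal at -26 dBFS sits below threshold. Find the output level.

The input is 3 dB below the -23 dBFS threshold.
A 1:1.5 expander multiplies undershoot by 1.5: 3 × 1.5 = 4.5 dB below threshold.
Output = -23 − 4.5 = -27.5 dBFS.

-27.5 dBFS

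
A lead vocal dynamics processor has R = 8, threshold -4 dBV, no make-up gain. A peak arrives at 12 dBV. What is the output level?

-2 dBV

The input is 16 dB above the -4 dBV threshold.
8:1 compression reduces that to 16/8 = 2 dB over.
So the level is -4 + 2 = -2 dBV.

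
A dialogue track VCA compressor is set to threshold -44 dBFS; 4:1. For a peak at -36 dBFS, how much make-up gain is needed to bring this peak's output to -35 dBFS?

7 dB

Overshoot 8 dB → 8/4 = 2 dB after compression, so the compressed level is -44 + 2 = -42 dBFS.
Make-up = target − compressed = -35 − (-42) = 7 dB.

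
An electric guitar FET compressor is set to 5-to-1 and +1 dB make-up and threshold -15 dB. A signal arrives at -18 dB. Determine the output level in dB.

-18 dB is 3 dB below the -15 dB threshold, so no gain reduction is applied.
Make-up gain adds 1 dB: -18 + 1 = -17 dB.

-17 dB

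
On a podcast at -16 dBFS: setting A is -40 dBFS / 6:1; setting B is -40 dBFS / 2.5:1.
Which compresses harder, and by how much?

A, by 5.6 dB

A: GR = 24 − 24/6 = 20 dB.
B: GR = 24 − 24/2.5 = 14.4 dB.
A applies 5.6 dB more gain reduction.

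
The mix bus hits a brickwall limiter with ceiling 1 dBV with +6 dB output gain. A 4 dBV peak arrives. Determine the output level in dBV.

The limiter clamps the peak to its 1 dBV ceiling.
Output gain then adds 6 dB: 1 + 6 = 7 dBV.

7 dBV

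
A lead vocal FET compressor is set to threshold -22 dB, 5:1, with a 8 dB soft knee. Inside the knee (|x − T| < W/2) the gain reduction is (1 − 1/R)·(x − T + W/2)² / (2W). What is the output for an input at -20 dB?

-21.8 dB

x − T + W/2 = -20 − (-22) + 4 = 6.
GR = (1 − 1/5) × 6² / 16 = 0.8 × 36 / 16 = 1.8 dB.
Output = -20 − 1.8 = -21.8 dB.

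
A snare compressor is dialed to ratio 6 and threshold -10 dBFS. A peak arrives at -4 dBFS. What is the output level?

-9 dBFS

The input is 6 dB above the -10 dBFS threshold.
6:1 compression reduces that to 6/6 = 1 dB over.
Output = -10 + 1 = -9 dBFS.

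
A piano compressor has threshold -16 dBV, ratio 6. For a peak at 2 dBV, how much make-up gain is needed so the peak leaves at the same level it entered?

15 dB

Without make-up, output = threshold + overshoot/6 = -16 + 3 = -13 dBV.
Gap to target: 15 dB.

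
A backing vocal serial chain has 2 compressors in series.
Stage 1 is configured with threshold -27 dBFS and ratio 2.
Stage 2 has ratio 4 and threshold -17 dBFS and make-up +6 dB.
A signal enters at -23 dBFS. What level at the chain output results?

-19 dBFS

Stage 1: overshoot 4 dB → 4/2 = 2 dB → -25 dBFS.
Stage 2: -25 dBFS is at or below the -17 dBFS threshold — no compression; make-up brings it to -19 dBFS.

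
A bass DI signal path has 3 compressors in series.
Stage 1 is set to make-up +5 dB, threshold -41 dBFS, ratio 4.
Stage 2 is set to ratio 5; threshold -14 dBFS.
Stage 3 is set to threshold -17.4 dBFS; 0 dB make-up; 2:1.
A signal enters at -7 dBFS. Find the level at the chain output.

-27.5 dBFS

Stage 1: overshoot 34 dB → 34/4 = 8.5 dB → -32.5 dBFS; +5 dB make-up → -27.5 dBFS.
Stage 2: -27.5 dBFS is at or below the -14 dBFS threshold — no compression; output -27.5 dBFS.
Stage 3: -27.5 dBFS is at or below the -17.4 dBFS threshold — no compression; output -27.5 dBFS.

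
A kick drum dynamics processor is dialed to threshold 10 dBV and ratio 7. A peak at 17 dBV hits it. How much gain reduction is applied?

6 dB

Overshoot = 17 − 10 = 7 dB.
At 7:1, output sits 7/7 = 1 dB above threshold.
So the signal is attenuated by 7 − 1 = 6 dB.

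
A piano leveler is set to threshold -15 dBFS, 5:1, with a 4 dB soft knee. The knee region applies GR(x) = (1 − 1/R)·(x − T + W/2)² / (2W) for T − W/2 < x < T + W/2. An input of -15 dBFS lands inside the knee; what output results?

-15.4 dBFS

x − T + W/2 = -15 − (-15) + 2 = 2.
GR = (1 − 1/5) × 2² / 8 = 0.8 × 4 / 8 = 0.4 dB.
Output = -15 − 0.4 = -15.4 dBFS.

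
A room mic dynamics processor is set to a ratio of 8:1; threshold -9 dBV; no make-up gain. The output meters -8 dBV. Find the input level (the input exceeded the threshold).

The compressed level sits -8 − (-9) = 1 dB over threshold.
Input overshoot = R × output overshoot = 8 dB → input = -9 + 8 = -1 dBV.

-1 dBV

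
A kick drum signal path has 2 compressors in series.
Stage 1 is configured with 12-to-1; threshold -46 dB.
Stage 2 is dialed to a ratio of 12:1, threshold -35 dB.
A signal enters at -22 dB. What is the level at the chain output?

Stage 1: -22 dB is 24 dB over -46 dB; at 12:1 that becomes 2 dB over, giving -44 dB.
Stage 2: -44 dB is at or below the -35 dB threshold — no compression; output -44 dB.

-44 dB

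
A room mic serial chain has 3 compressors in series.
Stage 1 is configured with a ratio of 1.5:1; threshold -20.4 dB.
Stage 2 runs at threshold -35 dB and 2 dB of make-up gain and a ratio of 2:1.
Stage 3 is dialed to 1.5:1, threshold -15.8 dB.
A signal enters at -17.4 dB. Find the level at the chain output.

-24.7 dB

Stage 1: -17.4 dB is 3 dB over -20.4 dB; at 1.5:1 that becomes 2 dB over, giving -18.4 dB.
Stage 2: overshoot 16.6 dB → 16.6/2 = 8.3 dB → -26.7 dB; +2 dB make-up → -24.7 dB.
Stage 3: below threshold (-24.7 ≤ -15.8); passes unchanged; output -24.7 dB.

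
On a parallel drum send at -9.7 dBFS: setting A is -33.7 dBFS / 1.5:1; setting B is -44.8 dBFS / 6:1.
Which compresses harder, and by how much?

B, by 21.25 dB

A: GR = 24 − 24/1.5 = 8 dB.
B: GR = 35.1 − 35.1/6 = 29.25 dB.
B reduces 21.25 dB more.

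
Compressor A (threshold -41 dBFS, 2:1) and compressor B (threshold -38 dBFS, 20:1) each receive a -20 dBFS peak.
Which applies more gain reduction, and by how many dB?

B, by 6.6 dB

A: 21 dB over, compressed to 10.5 dB over, so 10.5 dB of GR.
B: 18 dB over, compressed to 0.9 dB over, so 17.1 dB of GR.
Difference: 6.6 dB in favour of B.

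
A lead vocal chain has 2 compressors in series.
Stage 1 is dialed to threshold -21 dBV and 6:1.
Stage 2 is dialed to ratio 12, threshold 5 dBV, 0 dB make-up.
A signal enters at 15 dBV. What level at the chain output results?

-15 dBV

Stage 1: overshoot 36 dB → 36/6 = 6 dB → -15 dBV.
Stage 2: below threshold (-15 ≤ 5); passes unchanged; output -15 dBV.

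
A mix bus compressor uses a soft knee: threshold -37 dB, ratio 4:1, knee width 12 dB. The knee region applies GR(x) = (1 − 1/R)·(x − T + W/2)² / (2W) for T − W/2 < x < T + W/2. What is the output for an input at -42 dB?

x − T + W/2 = -42 − (-37) + 6 = 1.
GR = (1 − 1/4) × 1² / 24 = 0.75 × 1 / 24 = 0.03125 dB.
Output = -42 − 0.03125 = -42.03125 dB.

-42.03125 dB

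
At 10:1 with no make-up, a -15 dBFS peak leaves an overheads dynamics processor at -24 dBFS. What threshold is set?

-25 dBFS

Gain reduction = -15 − (-24) = 9 dB; output overshoot = GR / (R − 1) = 9 / 9 = 1 dB.
Threshold = output − output overshoot = -24 − 1 = -25 dBFS.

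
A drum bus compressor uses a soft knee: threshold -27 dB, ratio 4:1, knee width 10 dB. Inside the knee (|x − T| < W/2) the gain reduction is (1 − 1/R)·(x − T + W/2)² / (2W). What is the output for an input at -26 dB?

x − T + W/2 = -26 − (-27) + 5 = 6.
GR = (1 − 1/4) × 6² / 20 = 0.75 × 36 / 20 = 1.35 dB.
Output = -26 − 1.35 = -27.35 dB.

-27.35 dB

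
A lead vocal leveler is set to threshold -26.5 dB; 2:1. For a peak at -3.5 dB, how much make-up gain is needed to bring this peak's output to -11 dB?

The peak compresses to -26.5 + 23/2 = -15 dB.
To reach -11 dB requires -11 − (-15) = 4 dB of make-up.

4 dB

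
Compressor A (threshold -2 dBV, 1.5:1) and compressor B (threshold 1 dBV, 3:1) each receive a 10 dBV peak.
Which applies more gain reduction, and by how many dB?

A: 12 dB over, compressed to 8 dB over, so 4 dB of GR.
B: 9 dB over, compressed to 3 dB over, so 6 dB of GR.
B reduces 2 dB more.

B, by 2 dB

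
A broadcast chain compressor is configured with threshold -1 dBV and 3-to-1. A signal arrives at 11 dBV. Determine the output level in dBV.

Overshoot: 11 − (-1) = 12 dB.
3:1 compression reduces that to 12/3 = 4 dB over.
So the level is -1 + 4 = 3 dBV.

3 dBV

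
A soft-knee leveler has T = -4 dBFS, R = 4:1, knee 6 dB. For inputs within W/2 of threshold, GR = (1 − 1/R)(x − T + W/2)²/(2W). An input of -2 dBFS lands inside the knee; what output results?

x − T + W/2 = -2 − (-4) + 3 = 5.
GR = (1 − 1/4) × 5² / 12 = 0.75 × 25 / 12 = 1.5625 dB.
Output = -2 − 1.5625 = -3.5625 dBFS.

-3.5625 dBFS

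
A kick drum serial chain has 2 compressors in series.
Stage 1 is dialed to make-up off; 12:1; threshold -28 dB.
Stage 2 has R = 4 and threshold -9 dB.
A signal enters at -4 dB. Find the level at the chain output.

Stage 1: 24 dB above -28 dB, reduced 12:1 to 2 dB above → -26 dB.
Stage 2: -26 dB is at or below the -9 dB threshold — no compression; output -26 dB.

-26 dB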